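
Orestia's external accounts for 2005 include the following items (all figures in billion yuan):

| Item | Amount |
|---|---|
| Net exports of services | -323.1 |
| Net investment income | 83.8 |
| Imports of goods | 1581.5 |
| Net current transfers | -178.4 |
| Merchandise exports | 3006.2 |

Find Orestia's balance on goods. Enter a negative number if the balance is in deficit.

1424.7

Goods balance = 3006.2 - 1581.5 = 1424.7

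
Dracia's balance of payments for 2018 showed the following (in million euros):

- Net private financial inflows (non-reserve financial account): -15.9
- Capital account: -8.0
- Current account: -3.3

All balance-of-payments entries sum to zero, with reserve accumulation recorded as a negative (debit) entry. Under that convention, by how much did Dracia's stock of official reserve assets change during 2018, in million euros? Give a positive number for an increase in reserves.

-27.2

Official reserve transactions balance = -((-3.3) + (-8.0) + (-15.9)) = 27.2
An accumulation of reserves is recorded as a debit (negative entry), so the change in the stock of reserves is the negative of that balance.
Change in official reserves = -(27.2) = -27.2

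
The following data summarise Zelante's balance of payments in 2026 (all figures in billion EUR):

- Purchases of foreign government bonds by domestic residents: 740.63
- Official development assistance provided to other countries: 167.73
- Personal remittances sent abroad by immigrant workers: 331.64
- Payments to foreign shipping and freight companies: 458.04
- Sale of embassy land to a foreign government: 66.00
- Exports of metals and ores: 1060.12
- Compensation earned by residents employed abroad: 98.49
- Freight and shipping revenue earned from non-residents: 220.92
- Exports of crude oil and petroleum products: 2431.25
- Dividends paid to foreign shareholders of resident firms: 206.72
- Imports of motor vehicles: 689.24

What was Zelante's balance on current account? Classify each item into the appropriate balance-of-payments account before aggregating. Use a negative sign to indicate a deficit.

Goods: 1060.12 - 689.24 + 2431.25 = 2802.13
Services: 220.92 - 458.04 = -237.12
Primary income: -206.72 + 98.49 = -108.23
Secondary income: -331.64 - 167.73 = -499.37
Current account = 2802.13 + (-237.12) + (-108.23) + (-499.37) = 1957.41
(Excluded from the current account — financial account: purchases of foreign government bonds by domestic residents 740.63; capital account: sale of embassy land to a foreign government 66.00.)

1957.41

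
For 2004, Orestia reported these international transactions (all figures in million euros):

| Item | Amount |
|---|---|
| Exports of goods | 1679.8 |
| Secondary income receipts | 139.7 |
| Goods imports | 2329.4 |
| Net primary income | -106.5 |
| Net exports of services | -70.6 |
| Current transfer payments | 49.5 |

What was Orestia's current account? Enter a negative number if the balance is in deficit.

Goods balance = 1679.8 - 2329.4 = -649.6
Services balance = -70.6
Trade balance (goods + services) = -649.6 + (-70.6) = -720.2
Net primary income = -106.5
Net secondary income = 139.7 - 49.5 = 90.2
Current account = -720.2 + (-106.5) + 90.2 = -736.5

-736.5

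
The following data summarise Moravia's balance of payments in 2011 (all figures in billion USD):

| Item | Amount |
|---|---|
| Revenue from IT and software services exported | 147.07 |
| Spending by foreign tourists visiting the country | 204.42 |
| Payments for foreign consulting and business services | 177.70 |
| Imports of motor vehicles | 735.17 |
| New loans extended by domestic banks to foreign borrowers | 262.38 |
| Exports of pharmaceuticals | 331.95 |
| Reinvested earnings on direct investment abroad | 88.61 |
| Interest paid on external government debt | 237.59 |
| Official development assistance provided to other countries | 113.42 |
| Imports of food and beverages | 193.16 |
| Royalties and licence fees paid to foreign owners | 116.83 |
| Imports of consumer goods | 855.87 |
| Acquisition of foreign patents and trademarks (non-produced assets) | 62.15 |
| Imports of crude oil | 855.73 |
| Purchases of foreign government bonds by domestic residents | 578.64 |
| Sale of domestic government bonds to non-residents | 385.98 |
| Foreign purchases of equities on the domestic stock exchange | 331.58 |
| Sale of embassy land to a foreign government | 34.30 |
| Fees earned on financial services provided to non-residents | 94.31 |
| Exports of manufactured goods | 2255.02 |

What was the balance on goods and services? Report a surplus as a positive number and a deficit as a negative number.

Goods: -193.16 - 735.17 + 331.95 - 855.87 - 855.73 + 2255.02 = -52.96
Services: 204.42 + 147.07 - 177.70 - 116.83 + 94.31 = 151.27
Trade balance = -52.96 + 151.27 = 98.31
(Excluded from the trade balance — financial account: new loans extended by domestic banks to foreign borrowers 262.38, purchases of foreign government bonds by domestic residents 578.64, sale of domestic government bonds to non-residents 385.98, foreign purchases of equities on the domestic stock exchange 331.58; primary income: reinvested earnings on direct investment abroad 88.61, interest paid on external government debt 237.59; secondary income: official development assistance provided to other countries 113.42; capital account: acquisition of foreign patents and trademarks (non-produced assets) 62.15, sale of embassy land to a foreign government 34.30.)

98.31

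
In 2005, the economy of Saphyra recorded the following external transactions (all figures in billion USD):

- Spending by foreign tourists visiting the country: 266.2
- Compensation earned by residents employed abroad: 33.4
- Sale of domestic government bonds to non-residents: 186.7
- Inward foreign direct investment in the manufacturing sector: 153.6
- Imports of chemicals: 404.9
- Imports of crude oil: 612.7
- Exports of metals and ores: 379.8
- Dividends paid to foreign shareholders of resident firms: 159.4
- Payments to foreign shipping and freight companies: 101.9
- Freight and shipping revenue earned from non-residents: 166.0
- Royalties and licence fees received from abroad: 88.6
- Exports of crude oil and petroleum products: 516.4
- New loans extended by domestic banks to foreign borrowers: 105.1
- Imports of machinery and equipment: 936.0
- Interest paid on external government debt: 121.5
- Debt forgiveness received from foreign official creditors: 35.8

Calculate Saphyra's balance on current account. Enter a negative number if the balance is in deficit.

-886.0

Goods: -612.7 - 404.9 + 516.4 - 936.0 + 379.8 = -1057.4
Services: 166.0 + 88.6 - 101.9 + 266.2 = 418.9
Primary income: 33.4 - 159.4 - 121.5 = -247.5
Current account = (-1057.4) + 418.9 + (-247.5) = -886.0
(Excluded from the current account — financial account: sale of domestic government bonds to non-residents 186.7, inward foreign direct investment in the manufacturing sector 153.6, new loans extended by domestic banks to foreign borrowers 105.1; capital account: debt forgiveness received from foreign official creditors 35.8.)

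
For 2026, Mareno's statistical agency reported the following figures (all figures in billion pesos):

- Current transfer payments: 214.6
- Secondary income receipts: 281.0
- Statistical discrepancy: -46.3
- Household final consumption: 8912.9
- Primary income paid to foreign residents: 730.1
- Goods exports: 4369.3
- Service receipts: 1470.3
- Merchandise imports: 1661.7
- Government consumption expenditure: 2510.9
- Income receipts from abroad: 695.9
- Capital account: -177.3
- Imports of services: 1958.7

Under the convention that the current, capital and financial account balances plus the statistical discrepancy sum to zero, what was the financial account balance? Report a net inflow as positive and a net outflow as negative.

Goods balance = 4369.3 - 1661.7 = 2707.6
Services balance = 1470.3 - 1958.7 = -488.4
Trade balance (goods + services) = 2707.6 + (-488.4) = 2219.2
Net primary income = 695.9 - 730.1 = -34.2
Net secondary income = 281.0 - 214.6 = 66.4
Current account = 2219.2 + (-34.2) + 66.4 = 2251.4
Financial account = -(2251.4 + (-177.3) + (-46.3)) = -2027.8

-2027.8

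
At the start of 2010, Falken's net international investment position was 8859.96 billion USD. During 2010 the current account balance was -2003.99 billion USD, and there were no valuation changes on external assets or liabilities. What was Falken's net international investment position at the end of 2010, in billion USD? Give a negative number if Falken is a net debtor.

With no valuation effects, change in NIIP = current account = -2003.99
End-of-year NIIP = 8859.96 + (-2003.99) = 6855.97

6855.97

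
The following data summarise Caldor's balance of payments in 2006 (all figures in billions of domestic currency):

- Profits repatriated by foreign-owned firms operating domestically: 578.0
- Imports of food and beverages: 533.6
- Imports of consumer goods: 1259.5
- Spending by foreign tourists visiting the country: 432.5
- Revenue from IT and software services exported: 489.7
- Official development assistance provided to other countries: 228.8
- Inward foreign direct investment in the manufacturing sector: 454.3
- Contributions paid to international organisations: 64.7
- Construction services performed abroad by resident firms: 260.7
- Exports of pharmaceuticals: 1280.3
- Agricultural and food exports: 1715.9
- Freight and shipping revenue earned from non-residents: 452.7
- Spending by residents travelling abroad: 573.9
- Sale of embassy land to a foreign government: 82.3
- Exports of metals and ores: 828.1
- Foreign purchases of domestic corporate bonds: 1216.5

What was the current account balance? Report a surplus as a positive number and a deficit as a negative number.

Goods: 1715.9 + 1280.3 - 1259.5 - 533.6 + 828.1 = 2031.2
Services: 432.5 + 452.7 + 489.7 + 260.7 - 573.9 = 1061.7
Primary income: -578.0
Secondary income: -64.7 - 228.8 = -293.5
Current account = 2031.2 + 1061.7 + (-578.0) + (-293.5) = 2221.4
(Excluded from the current account — financial account: inward foreign direct investment in the manufacturing sector 454.3, foreign purchases of domestic corporate bonds 1216.5; capital account: sale of embassy land to a foreign government 82.3.)

2221.4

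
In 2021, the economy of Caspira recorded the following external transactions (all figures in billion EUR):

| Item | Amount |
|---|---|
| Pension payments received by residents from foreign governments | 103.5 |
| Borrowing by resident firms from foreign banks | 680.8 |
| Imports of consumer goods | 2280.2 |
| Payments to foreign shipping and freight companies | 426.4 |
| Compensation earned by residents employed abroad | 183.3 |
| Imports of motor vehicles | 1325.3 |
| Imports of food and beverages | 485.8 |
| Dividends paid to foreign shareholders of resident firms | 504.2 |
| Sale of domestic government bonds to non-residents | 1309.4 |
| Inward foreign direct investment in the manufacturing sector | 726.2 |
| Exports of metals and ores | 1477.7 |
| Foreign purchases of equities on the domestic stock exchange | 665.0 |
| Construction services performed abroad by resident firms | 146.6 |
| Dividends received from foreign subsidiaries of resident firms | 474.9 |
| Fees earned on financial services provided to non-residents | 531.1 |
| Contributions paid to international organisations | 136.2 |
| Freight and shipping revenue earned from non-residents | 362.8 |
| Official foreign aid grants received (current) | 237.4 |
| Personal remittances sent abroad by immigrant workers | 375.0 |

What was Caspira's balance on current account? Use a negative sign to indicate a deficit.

Goods: -485.8 + 1477.7 - 2280.2 - 1325.3 = -2613.6
Services: 531.1 - 426.4 + 146.6 + 362.8 = 614.1
Primary income: -504.2 + 183.3 + 474.9 = 154.0
Secondary income: 103.5 - 136.2 - 375.0 + 237.4 = -170.3
Current account = (-2613.6) + 614.1 + 154.0 + (-170.3) = -2015.8
(Excluded from the current account — financial account: borrowing by resident firms from foreign banks 680.8, sale of domestic government bonds to non-residents 1309.4, inward foreign direct investment in the manufacturing sector 726.2, foreign purchases of equities on the domestic stock exchange 665.0.)

-2015.8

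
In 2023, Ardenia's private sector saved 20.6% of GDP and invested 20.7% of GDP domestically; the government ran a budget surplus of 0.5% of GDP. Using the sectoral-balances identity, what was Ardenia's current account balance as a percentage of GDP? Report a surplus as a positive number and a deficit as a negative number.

By the sectoral-balances identity, CA = (S_private - I) + (T - G).
Private balance = 20.6 - 20.7 = -0.1
Government balance (T - G) = 0.5
CA = -0.1 + 0.5 = 0.4

0.4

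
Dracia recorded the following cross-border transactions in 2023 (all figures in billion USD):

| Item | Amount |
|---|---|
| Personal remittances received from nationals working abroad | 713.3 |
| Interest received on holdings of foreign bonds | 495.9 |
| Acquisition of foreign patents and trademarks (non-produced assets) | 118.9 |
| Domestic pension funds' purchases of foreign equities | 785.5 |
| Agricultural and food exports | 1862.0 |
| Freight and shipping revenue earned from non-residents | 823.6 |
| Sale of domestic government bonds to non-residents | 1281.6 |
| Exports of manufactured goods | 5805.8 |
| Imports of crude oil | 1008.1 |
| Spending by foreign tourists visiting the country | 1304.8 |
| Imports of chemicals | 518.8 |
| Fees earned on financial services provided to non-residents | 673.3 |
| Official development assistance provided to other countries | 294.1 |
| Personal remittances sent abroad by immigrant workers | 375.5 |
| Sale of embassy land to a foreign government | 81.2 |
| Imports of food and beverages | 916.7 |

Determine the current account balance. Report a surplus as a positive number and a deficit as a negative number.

Goods: -916.7 - 518.8 - 1008.1 + 1862.0 + 5805.8 = 5224.2
Services: 1304.8 + 673.3 + 823.6 = 2801.7
Primary income: 495.9
Secondary income: -294.1 - 375.5 + 713.3 = 43.7
Current account = 5224.2 + 2801.7 + 495.9 + 43.7 = 8565.5
(Excluded from the current account — capital account: acquisition of foreign patents and trademarks (non-produced assets) 118.9, sale of embassy land to a foreign government 81.2; financial account: domestic pension funds' purchases of foreign equities 785.5, sale of domestic government bonds to non-residents 1281.6.)

8565.5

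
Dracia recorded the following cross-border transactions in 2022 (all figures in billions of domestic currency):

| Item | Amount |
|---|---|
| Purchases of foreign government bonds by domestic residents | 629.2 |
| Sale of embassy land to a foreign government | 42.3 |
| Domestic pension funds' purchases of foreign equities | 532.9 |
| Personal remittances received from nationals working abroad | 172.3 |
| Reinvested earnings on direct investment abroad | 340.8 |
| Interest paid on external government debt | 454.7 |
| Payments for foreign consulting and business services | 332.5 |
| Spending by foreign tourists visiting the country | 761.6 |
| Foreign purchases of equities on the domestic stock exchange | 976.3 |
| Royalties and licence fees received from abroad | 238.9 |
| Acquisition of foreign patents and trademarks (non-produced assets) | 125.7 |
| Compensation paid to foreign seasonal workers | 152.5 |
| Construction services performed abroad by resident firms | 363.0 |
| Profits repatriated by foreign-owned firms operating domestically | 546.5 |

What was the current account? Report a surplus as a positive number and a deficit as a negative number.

Services: -332.5 + 238.9 + 761.6 + 363.0 = 1031.0
Primary income: -454.7 + 340.8 - 546.5 - 152.5 = -812.9
Secondary income: 172.3
Current account = 1031.0 + (-812.9) + 172.3 = 390.4
(Excluded from the current account — financial account: purchases of foreign government bonds by domestic residents 629.2, domestic pension funds' purchases of foreign equities 532.9, foreign purchases of equities on the domestic stock exchange 976.3; capital account: sale of embassy land to a foreign government 42.3, acquisition of foreign patents and trademarks (non-produced assets) 125.7.)

390.4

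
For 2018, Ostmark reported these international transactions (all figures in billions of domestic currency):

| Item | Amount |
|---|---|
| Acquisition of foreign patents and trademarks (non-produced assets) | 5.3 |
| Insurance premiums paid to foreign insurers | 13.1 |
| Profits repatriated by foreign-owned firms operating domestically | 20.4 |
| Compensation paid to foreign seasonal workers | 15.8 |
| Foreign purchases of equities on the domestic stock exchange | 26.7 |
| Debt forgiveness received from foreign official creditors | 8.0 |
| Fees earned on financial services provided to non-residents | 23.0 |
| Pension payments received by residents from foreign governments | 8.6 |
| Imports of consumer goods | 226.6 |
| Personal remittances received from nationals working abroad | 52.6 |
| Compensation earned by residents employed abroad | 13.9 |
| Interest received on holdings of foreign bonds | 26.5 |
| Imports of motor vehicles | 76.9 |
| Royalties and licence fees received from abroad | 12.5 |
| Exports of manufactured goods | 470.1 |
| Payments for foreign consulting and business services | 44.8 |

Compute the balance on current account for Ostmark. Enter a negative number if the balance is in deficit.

209.6

Goods: 470.1 - 226.6 - 76.9 = 166.6
Services: -44.8 - 13.1 + 12.5 + 23.0 = -22.4
Primary income: 13.9 - 20.4 - 15.8 + 26.5 = 4.2
Secondary income: 52.6 + 8.6 = 61.2
Current account = 166.6 + (-22.4) + 4.2 + 61.2 = 209.6
(Excluded from the current account — capital account: acquisition of foreign patents and trademarks (non-produced assets) 5.3, debt forgiveness received from foreign official creditors 8.0; financial account: foreign purchases of equities on the domestic stock exchange 26.7.)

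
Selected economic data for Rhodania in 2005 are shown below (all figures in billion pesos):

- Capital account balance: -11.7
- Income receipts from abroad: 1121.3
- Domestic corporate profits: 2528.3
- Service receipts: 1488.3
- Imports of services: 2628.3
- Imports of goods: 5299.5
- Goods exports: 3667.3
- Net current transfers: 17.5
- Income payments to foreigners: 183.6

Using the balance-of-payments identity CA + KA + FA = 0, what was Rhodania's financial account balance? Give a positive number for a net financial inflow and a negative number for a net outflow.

Goods balance = 3667.3 - 5299.5 = -1632.2
Services balance = 1488.3 - 2628.3 = -1140.0
Trade balance (goods + services) = -1632.2 + (-1140.0) = -2772.2
Net primary income = 1121.3 - 183.6 = 937.7
Net secondary income = 17.5
Current account = -2772.2 + 937.7 + 17.5 = -1817.0
Financial account = -(-1817.0 + (-11.7)) = 1828.7

1828.7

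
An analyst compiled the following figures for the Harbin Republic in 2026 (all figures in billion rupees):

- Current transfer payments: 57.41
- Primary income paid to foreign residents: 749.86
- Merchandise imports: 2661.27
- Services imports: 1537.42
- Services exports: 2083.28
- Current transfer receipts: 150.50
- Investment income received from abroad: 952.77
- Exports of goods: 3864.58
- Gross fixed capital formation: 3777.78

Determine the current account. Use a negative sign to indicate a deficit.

2045.17

Goods balance = 3864.58 - 2661.27 = 1203.31
Services balance = 2083.28 - 1537.42 = 545.86
Trade balance (goods + services) = 1203.31 + 545.86 = 1749.17
Net primary income = 952.77 - 749.86 = 202.91
Net secondary income = 150.50 - 57.41 = 93.09
Current account = 1749.17 + 202.91 + 93.09 = 2045.17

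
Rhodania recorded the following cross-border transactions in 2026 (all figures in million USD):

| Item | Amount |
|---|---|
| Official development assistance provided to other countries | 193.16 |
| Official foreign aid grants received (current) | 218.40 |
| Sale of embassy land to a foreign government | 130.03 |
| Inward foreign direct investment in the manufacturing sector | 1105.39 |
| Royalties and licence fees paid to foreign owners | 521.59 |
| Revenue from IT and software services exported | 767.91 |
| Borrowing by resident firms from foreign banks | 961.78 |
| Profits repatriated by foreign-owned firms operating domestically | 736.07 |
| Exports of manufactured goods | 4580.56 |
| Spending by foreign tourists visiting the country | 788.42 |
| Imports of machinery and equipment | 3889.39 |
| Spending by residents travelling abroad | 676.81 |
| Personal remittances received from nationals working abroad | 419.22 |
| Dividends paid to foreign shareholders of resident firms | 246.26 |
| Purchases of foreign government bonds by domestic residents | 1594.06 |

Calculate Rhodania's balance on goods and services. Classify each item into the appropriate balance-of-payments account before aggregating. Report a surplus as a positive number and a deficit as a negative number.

1049.10

Goods: -3889.39 + 4580.56 = 691.17
Services: -521.59 + 767.91 + 788.42 - 676.81 = 357.93
Trade balance = 691.17 + 357.93 = 1049.10
(Excluded from the trade balance — secondary income: official development assistance provided to other countries 193.16, official foreign aid grants received (current) 218.40, personal remittances received from nationals working abroad 419.22; capital account: sale of embassy land to a foreign government 130.03; financial account: inward foreign direct investment in the manufacturing sector 1105.39, borrowing by resident firms from foreign banks 961.78, purchases of foreign government bonds by domestic residents 1594.06; primary income: profits repatriated by foreign-owned firms operating domestically 736.07, dividends paid to foreign shareholders of resident firms 246.26.)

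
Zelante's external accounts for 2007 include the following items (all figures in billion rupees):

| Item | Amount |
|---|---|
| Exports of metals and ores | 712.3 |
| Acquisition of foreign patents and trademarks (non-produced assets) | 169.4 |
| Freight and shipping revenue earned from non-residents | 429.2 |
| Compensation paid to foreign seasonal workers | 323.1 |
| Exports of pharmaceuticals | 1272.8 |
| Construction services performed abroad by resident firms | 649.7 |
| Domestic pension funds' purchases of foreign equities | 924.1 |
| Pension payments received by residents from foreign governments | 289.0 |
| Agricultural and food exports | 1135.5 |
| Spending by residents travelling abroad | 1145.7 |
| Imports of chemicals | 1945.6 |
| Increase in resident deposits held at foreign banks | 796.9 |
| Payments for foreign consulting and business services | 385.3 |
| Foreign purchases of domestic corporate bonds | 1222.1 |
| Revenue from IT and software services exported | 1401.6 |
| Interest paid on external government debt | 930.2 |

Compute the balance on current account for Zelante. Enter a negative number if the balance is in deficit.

Goods: -1945.6 + 1272.8 + 1135.5 + 712.3 = 1175.0
Services: -385.3 + 649.7 - 1145.7 + 429.2 + 1401.6 = 949.5
Primary income: -930.2 - 323.1 = -1253.3
Secondary income: 289.0
Current account = 1175.0 + 949.5 + (-1253.3) + 289.0 = 1160.2
(Excluded from the current account — capital account: acquisition of foreign patents and trademarks (non-produced assets) 169.4; financial account: domestic pension funds' purchases of foreign equities 924.1, increase in resident deposits held at foreign banks 796.9, foreign purchases of domestic corporate bonds 1222.1.)

1160.2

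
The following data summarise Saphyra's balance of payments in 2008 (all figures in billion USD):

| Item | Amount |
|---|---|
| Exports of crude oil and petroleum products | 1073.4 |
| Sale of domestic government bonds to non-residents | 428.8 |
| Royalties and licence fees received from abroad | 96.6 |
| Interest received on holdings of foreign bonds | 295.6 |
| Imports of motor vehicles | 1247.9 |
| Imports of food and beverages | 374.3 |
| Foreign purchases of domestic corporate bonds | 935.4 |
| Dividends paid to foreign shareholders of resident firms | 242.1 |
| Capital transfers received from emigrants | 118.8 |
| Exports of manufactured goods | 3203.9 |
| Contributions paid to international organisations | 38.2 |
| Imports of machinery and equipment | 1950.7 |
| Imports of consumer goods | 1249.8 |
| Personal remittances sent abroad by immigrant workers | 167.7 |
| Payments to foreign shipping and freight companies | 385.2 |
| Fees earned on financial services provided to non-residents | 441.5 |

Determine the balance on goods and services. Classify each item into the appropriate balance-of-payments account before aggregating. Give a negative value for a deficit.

-392.5

Goods: -1950.7 - 374.3 - 1247.9 + 1073.4 - 1249.8 + 3203.9 = -545.4
Services: 441.5 - 385.2 + 96.6 = 152.9
Trade balance = -545.4 + 152.9 = -392.5
(Excluded from the trade balance — financial account: sale of domestic government bonds to non-residents 428.8, foreign purchases of domestic corporate bonds 935.4; primary income: interest received on holdings of foreign bonds 295.6, dividends paid to foreign shareholders of resident firms 242.1; capital account: capital transfers received from emigrants 118.8; secondary income: contributions paid to international organisations 38.2, personal remittances sent abroad by immigrant workers 167.7.)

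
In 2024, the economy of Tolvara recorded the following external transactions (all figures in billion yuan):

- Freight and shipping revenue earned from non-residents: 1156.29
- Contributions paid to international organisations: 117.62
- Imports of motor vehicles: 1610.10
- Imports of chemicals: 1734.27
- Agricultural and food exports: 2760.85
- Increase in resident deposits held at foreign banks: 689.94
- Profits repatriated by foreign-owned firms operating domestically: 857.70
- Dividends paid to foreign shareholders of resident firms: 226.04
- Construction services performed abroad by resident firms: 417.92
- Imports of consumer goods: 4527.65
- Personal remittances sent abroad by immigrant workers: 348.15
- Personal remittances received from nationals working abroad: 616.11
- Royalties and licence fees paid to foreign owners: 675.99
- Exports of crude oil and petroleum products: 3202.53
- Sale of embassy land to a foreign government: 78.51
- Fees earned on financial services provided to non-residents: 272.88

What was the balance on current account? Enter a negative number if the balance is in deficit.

-1670.94

Goods: 2760.85 - 4527.65 - 1610.10 + 3202.53 - 1734.27 = -1908.64
Services: 272.88 + 1156.29 + 417.92 - 675.99 = 1171.10
Primary income: -857.70 - 226.04 = -1083.74
Secondary income: -348.15 + 616.11 - 117.62 = 150.34
Current account = (-1908.64) + 1171.10 + (-1083.74) + 150.34 = -1670.94
(Excluded from the current account — financial account: increase in resident deposits held at foreign banks 689.94; capital account: sale of embassy land to a foreign government 78.51.)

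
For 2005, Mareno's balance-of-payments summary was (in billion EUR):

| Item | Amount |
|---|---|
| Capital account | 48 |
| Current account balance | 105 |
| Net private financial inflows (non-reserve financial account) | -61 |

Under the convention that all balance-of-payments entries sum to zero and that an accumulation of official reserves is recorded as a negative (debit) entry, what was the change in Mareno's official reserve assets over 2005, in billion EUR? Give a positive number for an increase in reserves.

Official reserve transactions balance = -(105 + 48 + (-61)) = -92
An accumulation of reserves is recorded as a debit (negative entry), so the change in the stock of reserves is the negative of that balance.
Change in official reserves = -(-92) = 92

92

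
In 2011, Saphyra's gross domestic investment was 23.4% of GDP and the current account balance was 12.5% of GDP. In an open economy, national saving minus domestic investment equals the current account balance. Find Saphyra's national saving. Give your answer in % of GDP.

35.9

S = I + CA = 23.4 + 12.5 = 35.9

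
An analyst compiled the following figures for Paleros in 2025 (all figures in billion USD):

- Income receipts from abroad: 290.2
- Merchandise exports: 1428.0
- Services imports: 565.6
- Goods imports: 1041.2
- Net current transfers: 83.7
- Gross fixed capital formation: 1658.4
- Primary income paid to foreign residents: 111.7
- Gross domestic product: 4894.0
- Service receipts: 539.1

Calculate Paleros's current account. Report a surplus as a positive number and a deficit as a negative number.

Goods balance = 1428.0 - 1041.2 = 386.8
Services balance = 539.1 - 565.6 = -26.5
Trade balance (goods + services) = 386.8 + (-26.5) = 360.3
Net primary income = 290.2 - 111.7 = 178.5
Net secondary income = 83.7
Current account = 360.3 + 178.5 + 83.7 = 622.5

622.5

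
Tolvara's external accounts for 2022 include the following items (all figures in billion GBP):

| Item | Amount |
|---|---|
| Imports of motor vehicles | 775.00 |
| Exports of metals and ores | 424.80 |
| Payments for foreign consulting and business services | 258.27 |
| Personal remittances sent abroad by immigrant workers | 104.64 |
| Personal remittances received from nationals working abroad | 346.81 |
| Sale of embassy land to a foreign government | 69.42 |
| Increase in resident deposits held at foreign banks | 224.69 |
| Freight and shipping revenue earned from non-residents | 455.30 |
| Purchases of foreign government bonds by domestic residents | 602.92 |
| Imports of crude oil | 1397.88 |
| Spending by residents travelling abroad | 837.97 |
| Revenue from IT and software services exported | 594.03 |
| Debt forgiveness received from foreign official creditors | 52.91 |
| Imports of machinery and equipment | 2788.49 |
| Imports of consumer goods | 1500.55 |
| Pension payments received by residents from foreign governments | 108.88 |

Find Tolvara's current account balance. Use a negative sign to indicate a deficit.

Goods: 424.80 - 1500.55 - 775.00 - 1397.88 - 2788.49 = -6037.12
Services: 594.03 - 837.97 - 258.27 + 455.30 = -46.91
Secondary income: -104.64 + 346.81 + 108.88 = 351.05
Current account = (-6037.12) + (-46.91) + 351.05 = -5732.98
(Excluded from the current account — capital account: sale of embassy land to a foreign government 69.42, debt forgiveness received from foreign official creditors 52.91; financial account: increase in resident deposits held at foreign banks 224.69, purchases of foreign government bonds by domestic residents 602.92.)

-5732.98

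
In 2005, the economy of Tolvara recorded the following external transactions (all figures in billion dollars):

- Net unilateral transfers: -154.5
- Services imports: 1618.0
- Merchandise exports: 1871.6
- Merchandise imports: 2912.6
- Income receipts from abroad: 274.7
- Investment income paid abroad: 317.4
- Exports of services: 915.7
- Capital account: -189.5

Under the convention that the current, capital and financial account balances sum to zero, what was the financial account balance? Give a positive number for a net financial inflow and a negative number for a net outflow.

Goods balance = 1871.6 - 2912.6 = -1041.0
Services balance = 915.7 - 1618.0 = -702.3
Trade balance (goods + services) = -1041.0 + (-702.3) = -1743.3
Net primary income = 274.7 - 317.4 = -42.7
Net secondary income = -154.5
Current account = -1743.3 + (-42.7) + (-154.5) = -1940.5
Financial account = -(-1940.5 + (-189.5)) = 2130.0

2130.0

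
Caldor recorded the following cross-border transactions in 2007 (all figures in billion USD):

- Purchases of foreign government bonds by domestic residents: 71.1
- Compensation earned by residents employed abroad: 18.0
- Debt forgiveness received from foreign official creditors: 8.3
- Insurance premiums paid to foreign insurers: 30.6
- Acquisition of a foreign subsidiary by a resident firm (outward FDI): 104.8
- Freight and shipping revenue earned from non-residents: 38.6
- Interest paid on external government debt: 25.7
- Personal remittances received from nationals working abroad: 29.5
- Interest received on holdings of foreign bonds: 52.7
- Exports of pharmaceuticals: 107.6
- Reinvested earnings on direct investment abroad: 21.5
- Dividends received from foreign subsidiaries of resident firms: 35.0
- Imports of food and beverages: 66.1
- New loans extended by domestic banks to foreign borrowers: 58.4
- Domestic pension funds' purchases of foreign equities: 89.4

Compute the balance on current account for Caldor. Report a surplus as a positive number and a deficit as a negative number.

Goods: -66.1 + 107.6 = 41.5
Services: -30.6 + 38.6 = 8.0
Primary income: 35.0 + 21.5 + 52.7 + 18.0 - 25.7 = 101.5
Secondary income: 29.5
Current account = 41.5 + 8.0 + 101.5 + 29.5 = 180.5
(Excluded from the current account — financial account: purchases of foreign government bonds by domestic residents 71.1, acquisition of a foreign subsidiary by a resident firm (outward FDI) 104.8, new loans extended by domestic banks to foreign borrowers 58.4, domestic pension funds' purchases of foreign equities 89.4; capital account: debt forgiveness received from foreign official creditors 8.3.)

180.5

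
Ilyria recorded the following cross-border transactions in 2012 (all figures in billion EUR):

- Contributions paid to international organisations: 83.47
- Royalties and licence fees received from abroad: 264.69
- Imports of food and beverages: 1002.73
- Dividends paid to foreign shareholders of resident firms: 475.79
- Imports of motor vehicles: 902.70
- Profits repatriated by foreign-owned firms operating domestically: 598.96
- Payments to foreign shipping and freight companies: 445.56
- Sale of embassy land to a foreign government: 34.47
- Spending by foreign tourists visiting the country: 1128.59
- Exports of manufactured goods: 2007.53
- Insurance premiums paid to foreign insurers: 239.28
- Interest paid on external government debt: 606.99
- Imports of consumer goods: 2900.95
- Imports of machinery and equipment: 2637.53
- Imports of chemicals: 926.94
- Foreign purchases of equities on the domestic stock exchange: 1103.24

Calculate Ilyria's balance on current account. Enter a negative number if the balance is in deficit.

Goods: -926.94 + 2007.53 - 2900.95 - 1002.73 - 902.70 - 2637.53 = -6363.32
Services: -239.28 - 445.56 + 264.69 + 1128.59 = 708.44
Primary income: -475.79 - 606.99 - 598.96 = -1681.74
Secondary income: -83.47
Current account = (-6363.32) + 708.44 + (-1681.74) + (-83.47) = -7420.09
(Excluded from the current account — capital account: sale of embassy land to a foreign government 34.47; financial account: foreign purchases of equities on the domestic stock exchange 1103.24.)

-7420.09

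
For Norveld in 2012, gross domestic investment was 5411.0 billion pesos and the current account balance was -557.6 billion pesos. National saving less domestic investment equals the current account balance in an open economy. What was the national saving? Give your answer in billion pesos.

4853.4

S = I + CA = 5411.0 + (-557.6) = 4853.4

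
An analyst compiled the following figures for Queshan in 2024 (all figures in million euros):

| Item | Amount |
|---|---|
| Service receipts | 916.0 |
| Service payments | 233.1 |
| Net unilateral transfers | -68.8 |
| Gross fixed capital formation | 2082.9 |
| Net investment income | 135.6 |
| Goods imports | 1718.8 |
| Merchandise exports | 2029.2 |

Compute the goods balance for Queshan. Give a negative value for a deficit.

Goods balance = 2029.2 - 1718.8 = 310.4

310.4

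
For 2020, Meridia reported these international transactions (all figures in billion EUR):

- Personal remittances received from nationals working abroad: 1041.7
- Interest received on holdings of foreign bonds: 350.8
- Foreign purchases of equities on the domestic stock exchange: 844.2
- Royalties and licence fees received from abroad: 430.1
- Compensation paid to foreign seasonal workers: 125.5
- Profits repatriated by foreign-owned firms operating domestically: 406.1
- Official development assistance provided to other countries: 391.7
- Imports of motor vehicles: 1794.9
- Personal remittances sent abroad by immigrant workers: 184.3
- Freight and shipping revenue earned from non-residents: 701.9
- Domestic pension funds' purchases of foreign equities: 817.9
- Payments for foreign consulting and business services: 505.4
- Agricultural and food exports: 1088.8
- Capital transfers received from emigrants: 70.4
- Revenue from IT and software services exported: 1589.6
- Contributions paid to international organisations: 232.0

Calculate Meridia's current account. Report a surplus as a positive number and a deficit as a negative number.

Goods: -1794.9 + 1088.8 = -706.1
Services: 1589.6 + 701.9 + 430.1 - 505.4 = 2216.2
Primary income: -125.5 - 406.1 + 350.8 = -180.8
Secondary income: 1041.7 - 184.3 - 391.7 - 232.0 = 233.7
Current account = (-706.1) + 2216.2 + (-180.8) + 233.7 = 1563.0
(Excluded from the current account — financial account: foreign purchases of equities on the domestic stock exchange 844.2, domestic pension funds' purchases of foreign equities 817.9; capital account: capital transfers received from emigrants 70.4.)

1563.0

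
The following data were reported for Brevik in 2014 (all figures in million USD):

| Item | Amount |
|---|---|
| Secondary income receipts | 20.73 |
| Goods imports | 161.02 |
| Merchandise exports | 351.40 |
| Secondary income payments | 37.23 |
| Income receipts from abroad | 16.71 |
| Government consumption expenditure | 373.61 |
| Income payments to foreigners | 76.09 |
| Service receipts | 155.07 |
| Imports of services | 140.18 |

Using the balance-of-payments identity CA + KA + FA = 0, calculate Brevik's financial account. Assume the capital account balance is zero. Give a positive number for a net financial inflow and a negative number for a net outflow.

-129.39

Goods balance = 351.40 - 161.02 = 190.38
Services balance = 155.07 - 140.18 = 14.89
Trade balance (goods + services) = 190.38 + 14.89 = 205.27
Net primary income = 16.71 - 76.09 = -59.38
Net secondary income = 20.73 - 37.23 = -16.50
Current account = 205.27 + (-59.38) + (-16.50) = 129.39
Financial account = -(129.39) = -129.39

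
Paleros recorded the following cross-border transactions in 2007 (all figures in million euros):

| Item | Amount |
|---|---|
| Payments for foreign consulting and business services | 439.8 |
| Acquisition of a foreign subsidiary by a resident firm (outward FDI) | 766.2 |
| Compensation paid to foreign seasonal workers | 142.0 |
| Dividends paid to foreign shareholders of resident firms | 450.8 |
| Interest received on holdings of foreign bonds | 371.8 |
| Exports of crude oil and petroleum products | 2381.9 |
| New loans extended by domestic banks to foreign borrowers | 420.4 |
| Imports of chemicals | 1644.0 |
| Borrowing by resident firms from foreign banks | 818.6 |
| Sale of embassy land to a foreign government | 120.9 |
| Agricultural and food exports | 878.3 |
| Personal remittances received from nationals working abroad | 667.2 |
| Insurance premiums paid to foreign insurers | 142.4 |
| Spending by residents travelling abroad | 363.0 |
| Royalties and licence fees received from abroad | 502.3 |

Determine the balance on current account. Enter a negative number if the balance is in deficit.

1619.5

Goods: 2381.9 - 1644.0 + 878.3 = 1616.2
Services: -363.0 - 439.8 + 502.3 - 142.4 = -442.9
Primary income: -450.8 + 371.8 - 142.0 = -221.0
Secondary income: 667.2
Current account = 1616.2 + (-442.9) + (-221.0) + 667.2 = 1619.5
(Excluded from the current account — financial account: acquisition of a foreign subsidiary by a resident firm (outward FDI) 766.2, new loans extended by domestic banks to foreign borrowers 420.4, borrowing by resident firms from foreign banks 818.6; capital account: sale of embassy land to a foreign government 120.9.)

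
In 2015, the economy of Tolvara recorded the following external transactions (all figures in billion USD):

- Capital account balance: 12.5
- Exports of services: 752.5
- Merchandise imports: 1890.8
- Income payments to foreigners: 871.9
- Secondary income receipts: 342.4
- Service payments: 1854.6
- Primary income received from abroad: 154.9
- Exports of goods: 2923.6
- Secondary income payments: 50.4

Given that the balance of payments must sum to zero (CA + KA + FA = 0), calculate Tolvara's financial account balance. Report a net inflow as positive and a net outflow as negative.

Goods balance = 2923.6 - 1890.8 = 1032.8
Services balance = 752.5 - 1854.6 = -1102.1
Trade balance (goods + services) = 1032.8 + (-1102.1) = -69.3
Net primary income = 154.9 - 871.9 = -717.0
Net secondary income = 342.4 - 50.4 = 292.0
Current account = -69.3 + (-717.0) + 292.0 = -494.3
Financial account = -(-494.3 + 12.5) = 481.8

481.8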